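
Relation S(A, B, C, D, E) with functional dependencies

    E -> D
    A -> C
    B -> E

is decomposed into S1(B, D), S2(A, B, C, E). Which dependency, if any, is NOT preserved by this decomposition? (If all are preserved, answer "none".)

E -> D

Check E → D: no single fragment contains all of {D, E}, and the restricted closure of {E} across the fragments never reaches {D}.
A → C is preserved.
B → E is preserved.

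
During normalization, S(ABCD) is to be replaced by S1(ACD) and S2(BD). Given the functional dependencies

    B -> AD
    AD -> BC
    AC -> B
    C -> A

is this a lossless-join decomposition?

No

Common attributes: S1 ∩ S2 = {D}.
No dependency enlarges {D}, so (D)⁺ = {D}.
The closure contains neither all of S1 = {ACD} nor all of S2 = {BD}, so the common attributes are not a superkey of either fragment. The join is lossy.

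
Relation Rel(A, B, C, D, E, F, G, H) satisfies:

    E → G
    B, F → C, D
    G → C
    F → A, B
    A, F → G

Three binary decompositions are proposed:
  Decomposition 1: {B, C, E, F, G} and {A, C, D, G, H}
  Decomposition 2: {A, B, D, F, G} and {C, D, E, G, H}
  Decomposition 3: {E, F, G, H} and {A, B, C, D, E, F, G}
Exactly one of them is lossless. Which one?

Decomposition 3

Decomposition 1: common = {C, G}, closure = {C, G} → lossy.
Decomposition 2: common = {D, G}, closure = {C, D, G} → lossy.
Decomposition 3: common = {E, F, G}, closure = {A, B, C, D, E, F, G} → lossless.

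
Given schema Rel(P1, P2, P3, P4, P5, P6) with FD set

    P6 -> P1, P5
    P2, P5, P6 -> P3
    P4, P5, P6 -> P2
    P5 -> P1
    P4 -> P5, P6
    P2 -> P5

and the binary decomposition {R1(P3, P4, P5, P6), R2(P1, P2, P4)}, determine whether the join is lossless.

Common attributes: R1 ∩ R2 = {P4}.
Closure of {P4}: P4 → P5, P6 applies, adding P5, P6; P6 → P1, P5 applies, adding P1; P4, P5, P6 → P2 applies, adding P2; P2, P5, P6 → P3 applies, adding P3. So (P4)⁺ = {P1, P2, P3, P4, P5, P6}.
This closure contains every attribute of R1, so R1 ∩ R2 → R1. The join is lossless.

Yes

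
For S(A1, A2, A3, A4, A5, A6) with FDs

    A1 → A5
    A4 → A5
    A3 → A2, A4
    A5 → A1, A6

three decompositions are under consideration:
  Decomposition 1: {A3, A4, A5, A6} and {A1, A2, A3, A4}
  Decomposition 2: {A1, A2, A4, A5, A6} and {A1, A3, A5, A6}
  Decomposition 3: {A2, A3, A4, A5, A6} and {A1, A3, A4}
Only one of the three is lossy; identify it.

Decomposition 1: common = {A3, A4}, closure = {A1, A2, A3, A4, A5, A6} → lossless.
Decomposition 2: common = {A1, A5, A6}, closure = {A1, A5, A6} → lossy.
Decomposition 3: common = {A3, A4}, closure = {A1, A2, A3, A4, A5, A6} → lossless.

Decomposition 2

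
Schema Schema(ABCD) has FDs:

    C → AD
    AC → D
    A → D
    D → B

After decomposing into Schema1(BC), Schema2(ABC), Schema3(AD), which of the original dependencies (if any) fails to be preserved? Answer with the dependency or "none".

D → B

Check D → B: no single fragment contains all of {BD}, and the restricted closure of {D} across the fragments never reaches {B}.
C → AD is preserved.
AC → D is preserved.
A → D is preserved.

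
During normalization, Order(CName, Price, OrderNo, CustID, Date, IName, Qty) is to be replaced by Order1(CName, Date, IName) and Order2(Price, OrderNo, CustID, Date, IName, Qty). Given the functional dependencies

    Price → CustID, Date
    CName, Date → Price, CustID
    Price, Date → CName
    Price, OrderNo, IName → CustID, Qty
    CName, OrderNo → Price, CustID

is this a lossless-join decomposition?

No

Common attributes: Order1 ∩ Order2 = {Date, IName}.
No dependency enlarges {Date, IName}, so (Date, IName)⁺ = {Date, IName}.
The closure contains neither all of Order1 = {CName, Date, IName} nor all of Order2 = {Price, OrderNo, CustID, Date, IName, Qty}, so the common attributes are not a superkey of either fragment. The join is lossy.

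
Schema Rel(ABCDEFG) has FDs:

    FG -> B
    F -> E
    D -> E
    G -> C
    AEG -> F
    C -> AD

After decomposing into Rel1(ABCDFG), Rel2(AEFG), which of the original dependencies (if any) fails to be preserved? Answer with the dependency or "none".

Check D → E: no single fragment contains all of {DE}, and the restricted closure of {D} across the fragments never reaches {E}.
FG → B is preserved.
F → E is preserved.
G → C is preserved.
AEG → F is preserved.
C → AD is preserved.

D -> E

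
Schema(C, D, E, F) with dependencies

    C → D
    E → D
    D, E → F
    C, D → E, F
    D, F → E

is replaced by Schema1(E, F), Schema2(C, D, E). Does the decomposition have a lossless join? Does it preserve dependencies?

Lossless test: (E)⁺ = {D, E, F}, which contains all of one fragment — lossless.
Dependency preservation: the restricted closure of {D, F} across the fragments never reaches {E}, so D, F → E cannot be enforced without a join — not preserved.

lossless but not dependency-preserving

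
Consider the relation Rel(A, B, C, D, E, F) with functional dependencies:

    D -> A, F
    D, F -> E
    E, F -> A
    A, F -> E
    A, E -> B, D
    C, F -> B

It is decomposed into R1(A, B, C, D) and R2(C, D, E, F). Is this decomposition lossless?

Common attributes: R1 ∩ R2 = {C, D}.
Closure of {C, D}: D → A, F applies, adding A, F; D, F → E applies, adding E; A, E → B, D applies, adding B. So (C, D)⁺ = {A, B, C, D, E, F}.
This closure contains every attribute of R1, so R1 ∩ R2 → R1. The join is lossless.

Yes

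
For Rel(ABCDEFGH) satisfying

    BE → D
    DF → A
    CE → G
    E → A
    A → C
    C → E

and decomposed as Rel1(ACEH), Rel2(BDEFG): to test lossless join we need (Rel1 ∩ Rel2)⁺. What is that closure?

Rel1 ∩ Rel2 = {E}.
E → A applies, adding A
A → C applies, adding C
CE → G applies, adding G
Closure: {ACEG}.

ACEG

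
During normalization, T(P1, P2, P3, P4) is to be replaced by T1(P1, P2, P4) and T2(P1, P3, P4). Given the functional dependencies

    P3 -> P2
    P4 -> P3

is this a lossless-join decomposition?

Common attributes: T1 ∩ T2 = {P1, P4}.
Closure of {P1, P4}: P4 → P3 applies, adding P3; P3 → P2 applies, adding P2. So (P1, P4)⁺ = {P1, P2, P3, P4}.
This closure contains every attribute of T1, so T1 ∩ T2 → T1. The join is lossless.

Yes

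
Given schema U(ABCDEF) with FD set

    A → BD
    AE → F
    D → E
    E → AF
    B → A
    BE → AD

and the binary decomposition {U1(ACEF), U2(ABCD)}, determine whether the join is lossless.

Common attributes: U1 ∩ U2 = {AC}.
Closure of {AC}: A → BD applies, adding BD; D → E applies, adding E; E → AF applies, adding F. So (AC)⁺ = {ABCDEF}.
This closure contains every attribute of U1, so U1 ∩ U2 → U1. The join is lossless.

Yes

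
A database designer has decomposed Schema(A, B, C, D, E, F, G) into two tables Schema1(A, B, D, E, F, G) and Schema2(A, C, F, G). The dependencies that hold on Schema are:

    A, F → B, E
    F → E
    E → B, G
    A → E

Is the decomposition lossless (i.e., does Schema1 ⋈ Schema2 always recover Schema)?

Common attributes: Schema1 ∩ Schema2 = {A, F, G}.
Closure of {A, F, G}: A, F → B, E applies, adding B, E. So (A, F, G)⁺ = {A, B, E, F, G}.
The closure contains neither all of Schema1 = {A, B, D, E, F, G} nor all of Schema2 = {A, C, F, G}, so the common attributes are not a superkey of either fragment. The join is lossy.

No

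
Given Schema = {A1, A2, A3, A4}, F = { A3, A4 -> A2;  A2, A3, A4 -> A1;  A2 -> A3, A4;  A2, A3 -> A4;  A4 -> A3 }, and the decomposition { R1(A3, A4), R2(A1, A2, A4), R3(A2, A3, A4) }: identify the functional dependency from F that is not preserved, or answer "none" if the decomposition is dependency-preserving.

none

A3, A4 → A2 lies within R3.
A2, A3, A4 → A1: restricted closure across fragments reaches A1.
A2 → A3, A4 lies within R3.
A2, A3 → A4 lies within R3.
A4 → A3 lies within R1.
Every dependency is enforceable on the fragments, so the decomposition is dependency-preserving.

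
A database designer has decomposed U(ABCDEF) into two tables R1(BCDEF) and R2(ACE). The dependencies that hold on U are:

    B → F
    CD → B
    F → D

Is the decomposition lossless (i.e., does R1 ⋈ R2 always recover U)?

Common attributes: R1 ∩ R2 = {CE}.
No dependency enlarges {CE}, so (CE)⁺ = {CE}.
The closure contains neither all of R1 = {BCDEF} nor all of R2 = {ACE}, so the common attributes are not a superkey of either fragment. The join is lossy.

No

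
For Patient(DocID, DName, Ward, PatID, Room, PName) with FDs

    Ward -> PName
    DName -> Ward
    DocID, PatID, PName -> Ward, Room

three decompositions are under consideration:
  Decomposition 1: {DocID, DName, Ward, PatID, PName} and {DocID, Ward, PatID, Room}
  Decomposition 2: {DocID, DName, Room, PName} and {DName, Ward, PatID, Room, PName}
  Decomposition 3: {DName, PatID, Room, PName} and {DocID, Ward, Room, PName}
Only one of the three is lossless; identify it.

Decomposition 1

Decomposition 1: common = {DocID, Ward, PatID}, closure = {DocID, Ward, PatID, Room, PName} → lossless.
Decomposition 2: common = {DName, Room, PName}, closure = {DName, Ward, Room, PName} → lossy.
Decomposition 3: common = {Room, PName}, closure = {Room, PName} → lossy.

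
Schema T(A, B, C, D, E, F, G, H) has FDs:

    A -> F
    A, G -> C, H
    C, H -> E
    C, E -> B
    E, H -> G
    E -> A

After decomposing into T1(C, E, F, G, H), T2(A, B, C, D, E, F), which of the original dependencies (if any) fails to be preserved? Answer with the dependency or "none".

A, G -> C, H

Check A, G → C, H: no single fragment contains all of {A, C, G, H}, and the restricted closure of {A, G} across the fragments never reaches {C, H}.
A → F is preserved.
C, H → E is preserved.
C, E → B is preserved.
E, H → G is preserved.
E → A is preserved.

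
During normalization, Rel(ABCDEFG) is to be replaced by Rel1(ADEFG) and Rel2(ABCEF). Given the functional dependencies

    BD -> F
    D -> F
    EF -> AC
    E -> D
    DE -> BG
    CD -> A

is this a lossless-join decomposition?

Yes

Common attributes: Rel1 ∩ Rel2 = {AEF}.
Closure of {AEF}: EF → AC applies, adding C; E → D applies, adding D; DE → BG applies, adding BG. So (AEF)⁺ = {ABCDEFG}.
This closure contains every attribute of Rel1, so Rel1 ∩ Rel2 → Rel1. The join is lossless.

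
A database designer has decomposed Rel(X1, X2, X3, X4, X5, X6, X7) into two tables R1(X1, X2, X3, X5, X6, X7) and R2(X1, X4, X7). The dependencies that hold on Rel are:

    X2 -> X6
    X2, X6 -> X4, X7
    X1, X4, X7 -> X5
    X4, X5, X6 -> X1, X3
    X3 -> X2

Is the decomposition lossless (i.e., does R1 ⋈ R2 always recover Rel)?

No

Common attributes: R1 ∩ R2 = {X1, X7}.
No dependency enlarges {X1, X7}, so (X1, X7)⁺ = {X1, X7}.
The closure contains neither all of R1 = {X1, X2, X3, X5, X6, X7} nor all of R2 = {X1, X4, X7}, so the common attributes are not a superkey of either fragment. The join is lossy.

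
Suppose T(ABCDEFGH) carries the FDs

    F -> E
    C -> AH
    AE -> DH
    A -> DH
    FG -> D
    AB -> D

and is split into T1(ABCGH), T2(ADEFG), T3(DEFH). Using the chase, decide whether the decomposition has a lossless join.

No

Chase test. Columns are ABCDEFGH; row i has aⱼ where attribute j ∈ Ti, else bᵢⱼ.
Initial tableau (one row per fragment):
  row 1: a1 a2 a3 b14 b15 b16 a7 a8
  row 2: a1 b22 b23 a4 a5 a6 a7 b28
  row 3: b31 b32 b33 a4 a5 a6 b37 a8
Rows 1 and 2 agree on A; apply A→DH and equate their DH entries.
No row becomes fully distinguished — the join is lossy.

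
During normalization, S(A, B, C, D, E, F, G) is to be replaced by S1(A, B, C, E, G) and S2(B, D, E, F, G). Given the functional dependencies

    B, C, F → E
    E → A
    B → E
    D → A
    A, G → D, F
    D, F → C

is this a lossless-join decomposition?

Common attributes: S1 ∩ S2 = {B, E, G}.
Closure of {B, E, G}: E → A applies, adding A; A, G → D, F applies, adding D, F; D, F → C applies, adding C. So (B, E, G)⁺ = {A, B, C, D, E, F, G}.
This closure contains every attribute of S1, so S1 ∩ S2 → S1. The join is lossless.

Yes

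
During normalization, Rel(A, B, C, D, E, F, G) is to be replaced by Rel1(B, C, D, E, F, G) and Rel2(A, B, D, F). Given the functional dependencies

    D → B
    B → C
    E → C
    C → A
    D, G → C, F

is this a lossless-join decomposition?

Yes

Common attributes: Rel1 ∩ Rel2 = {B, D, F}.
Closure of {B, D, F}: B → C applies, adding C; C → A applies, adding A. So (B, D, F)⁺ = {A, B, C, D, F}.
This closure contains every attribute of Rel2, so Rel1 ∩ Rel2 → Rel2. The join is lossless.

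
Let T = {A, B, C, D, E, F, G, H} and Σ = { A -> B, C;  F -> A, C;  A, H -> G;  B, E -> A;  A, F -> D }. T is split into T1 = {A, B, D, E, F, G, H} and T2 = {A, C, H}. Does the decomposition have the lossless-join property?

Common attributes: T1 ∩ T2 = {A, H}.
Closure of {A, H}: A → B, C applies, adding B, C; A, H → G applies, adding G. So (A, H)⁺ = {A, B, C, G, H}.
This closure contains every attribute of T2, so T1 ∩ T2 → T2. The join is lossless.

Yes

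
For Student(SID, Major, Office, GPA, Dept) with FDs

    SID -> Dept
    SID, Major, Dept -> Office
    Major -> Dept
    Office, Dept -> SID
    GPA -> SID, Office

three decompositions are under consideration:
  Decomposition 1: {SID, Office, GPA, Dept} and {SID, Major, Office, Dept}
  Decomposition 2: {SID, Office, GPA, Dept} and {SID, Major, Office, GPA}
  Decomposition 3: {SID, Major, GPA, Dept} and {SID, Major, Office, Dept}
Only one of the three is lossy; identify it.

Decomposition 1

Decomposition 1: common = {SID, Office, Dept}, closure = {SID, Office, Dept} → lossy.
Decomposition 2: common = {SID, Office, GPA}, closure = {SID, Office, GPA, Dept} → lossless.
Decomposition 3: common = {SID, Major, Dept}, closure = {SID, Major, Office, Dept} → lossless.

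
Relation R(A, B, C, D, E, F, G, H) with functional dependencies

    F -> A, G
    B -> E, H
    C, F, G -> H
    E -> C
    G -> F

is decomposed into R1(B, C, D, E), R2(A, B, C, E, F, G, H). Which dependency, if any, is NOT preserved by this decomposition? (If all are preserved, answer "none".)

none

F → A, G lies within R2.
B → E, H lies within R2.
C, F, G → H lies within R2.
E → C lies within R1.
G → F lies within R2.
Every dependency is enforceable on the fragments, so the decomposition is dependency-preserving.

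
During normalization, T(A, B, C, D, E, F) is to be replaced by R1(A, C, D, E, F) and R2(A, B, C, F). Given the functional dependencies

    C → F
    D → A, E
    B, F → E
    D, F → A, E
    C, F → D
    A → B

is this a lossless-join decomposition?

Yes

Common attributes: R1 ∩ R2 = {A, C, F}.
Closure of {A, C, F}: C, F → D applies, adding D; A → B applies, adding B; D → A, E applies, adding E. So (A, C, F)⁺ = {A, B, C, D, E, F}.
This closure contains every attribute of R1, so R1 ∩ R2 → R1. The join is lossless.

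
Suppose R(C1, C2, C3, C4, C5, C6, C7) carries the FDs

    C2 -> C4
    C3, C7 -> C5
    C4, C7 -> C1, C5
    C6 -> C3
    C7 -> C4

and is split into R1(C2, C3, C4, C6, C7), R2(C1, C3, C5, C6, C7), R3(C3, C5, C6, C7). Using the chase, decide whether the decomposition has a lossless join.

Chase test. Columns are C1, C2, C3, C4, C5, C6, C7; row i has aⱼ where attribute j ∈ Ri, else bᵢⱼ.
Initial tableau (one row per fragment):
  row 1: b11 a2 a3 a4 b15 a6 a7
  row 2: a1 b22 a3 b24 a5 a6 a7
  row 3: b31 b32 a3 b34 a5 a6 a7
Rows 1 and 2 agree on C3, C7; apply C3, C7→C5 and equate their C5 entries.
Rows 1 and 2 agree on C7; apply C7→C4 and equate their C4 entries.
Rows 1 and 3 agree on C7; apply C7→C4 and equate their C4 entries.
Rows 1 and 2 agree on C4, C7; apply C4, C7→C1, C5 and equate their C1, C5 entries.
Rows 1 and 3 agree on C4, C7; apply C4, C7→C1, C5 and equate their C1, C5 entries.
Row 1 is now all distinguished symbols — the join is lossless.

Yes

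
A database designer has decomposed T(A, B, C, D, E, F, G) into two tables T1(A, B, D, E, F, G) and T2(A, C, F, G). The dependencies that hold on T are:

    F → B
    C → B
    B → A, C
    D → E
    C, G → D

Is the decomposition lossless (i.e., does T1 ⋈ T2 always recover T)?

Yes

Common attributes: T1 ∩ T2 = {A, F, G}.
Closure of {A, F, G}: F → B applies, adding B; B → A, C applies, adding C; C, G → D applies, adding D; D → E applies, adding E. So (A, F, G)⁺ = {A, B, C, D, E, F, G}.
This closure contains every attribute of T1, so T1 ∩ T2 → T1. The join is lossless.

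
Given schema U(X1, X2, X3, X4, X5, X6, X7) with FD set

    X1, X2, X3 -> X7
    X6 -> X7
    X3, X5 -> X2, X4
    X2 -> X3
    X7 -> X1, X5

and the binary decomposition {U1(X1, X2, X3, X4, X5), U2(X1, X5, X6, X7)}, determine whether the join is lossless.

Common attributes: U1 ∩ U2 = {X1, X5}.
No dependency enlarges {X1, X5}, so (X1, X5)⁺ = {X1, X5}.
The closure contains neither all of U1 = {X1, X2, X3, X4, X5} nor all of U2 = {X1, X5, X6, X7}, so the common attributes are not a superkey of either fragment. The join is lossy.

No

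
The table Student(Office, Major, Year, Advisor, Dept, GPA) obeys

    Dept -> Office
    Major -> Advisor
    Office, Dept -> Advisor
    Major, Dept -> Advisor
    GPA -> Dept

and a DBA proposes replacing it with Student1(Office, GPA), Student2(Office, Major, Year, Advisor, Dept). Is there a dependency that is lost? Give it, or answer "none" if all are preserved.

GPA -> Dept

Check GPA → Dept: no single fragment contains all of {Dept, GPA}, and the restricted closure of {GPA} across the fragments never reaches {Dept}.
Dept → Office is preserved.
Major → Advisor is preserved.
Office, Dept → Advisor is preserved.
Major, Dept → Advisor is preserved.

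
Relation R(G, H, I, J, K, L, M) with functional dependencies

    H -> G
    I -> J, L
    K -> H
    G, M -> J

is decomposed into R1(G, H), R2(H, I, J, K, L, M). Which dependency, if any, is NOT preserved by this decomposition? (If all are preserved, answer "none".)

Check G, M → J: no single fragment contains all of {G, J, M}, and the restricted closure of {G, M} across the fragments never reaches {J}.
H → G is preserved.
I → J, L is preserved.
K → H is preserved.

G, M -> J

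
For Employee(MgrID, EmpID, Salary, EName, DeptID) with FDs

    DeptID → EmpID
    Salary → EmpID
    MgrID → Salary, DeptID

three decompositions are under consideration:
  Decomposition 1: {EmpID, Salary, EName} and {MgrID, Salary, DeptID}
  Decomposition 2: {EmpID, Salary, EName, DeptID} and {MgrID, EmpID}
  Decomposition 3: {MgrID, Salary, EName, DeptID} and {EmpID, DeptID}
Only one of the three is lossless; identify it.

Decomposition 3

Decomposition 1: common = {Salary}, closure = {EmpID, Salary} → lossy.
Decomposition 2: common = {EmpID}, closure = {EmpID} → lossy.
Decomposition 3: common = {DeptID}, closure = {EmpID, DeptID} → lossless.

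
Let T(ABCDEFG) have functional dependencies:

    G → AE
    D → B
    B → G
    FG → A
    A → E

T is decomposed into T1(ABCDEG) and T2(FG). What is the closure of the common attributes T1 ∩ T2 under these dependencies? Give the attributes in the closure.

AEG

T1 ∩ T2 = {G}.
G → AE applies, adding AE
Closure: {AEG}.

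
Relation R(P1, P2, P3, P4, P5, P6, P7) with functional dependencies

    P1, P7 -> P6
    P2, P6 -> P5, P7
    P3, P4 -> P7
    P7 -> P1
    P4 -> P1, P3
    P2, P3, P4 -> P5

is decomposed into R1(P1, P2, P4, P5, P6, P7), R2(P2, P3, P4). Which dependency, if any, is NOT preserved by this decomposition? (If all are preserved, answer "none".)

none

P1, P7 → P6 lies within R1.
P2, P6 → P5, P7 lies within R1.
P3, P4 → P7: restricted closure across fragments reaches P7.
P7 → P1 lies within R1.
P4 → P1, P3: restricted closure across fragments reaches P1, P3.
P2, P3, P4 → P5: restricted closure across fragments reaches P5.
Every dependency is enforceable on the fragments, so the decomposition is dependency-preserving.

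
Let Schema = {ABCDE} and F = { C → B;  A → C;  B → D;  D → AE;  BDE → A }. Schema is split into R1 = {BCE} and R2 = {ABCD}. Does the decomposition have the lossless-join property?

Common attributes: R1 ∩ R2 = {BC}.
Closure of {BC}: B → D applies, adding D; D → AE applies, adding AE. So (BC)⁺ = {ABCDE}.
This closure contains every attribute of R1, so R1 ∩ R2 → R1. The join is lossless.

Yes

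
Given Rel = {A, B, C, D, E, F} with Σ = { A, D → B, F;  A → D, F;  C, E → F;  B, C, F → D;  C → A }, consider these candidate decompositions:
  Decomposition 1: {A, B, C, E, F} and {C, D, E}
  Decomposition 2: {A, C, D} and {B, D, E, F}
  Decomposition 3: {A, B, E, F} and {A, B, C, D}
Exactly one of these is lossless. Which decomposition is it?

Decomposition 1

Decomposition 1: common = {C, E}, closure = {A, B, C, D, E, F} → lossless.
Decomposition 2: common = {D}, closure = {D} → lossy.
Decomposition 3: common = {A, B}, closure = {A, B, D, F} → lossy.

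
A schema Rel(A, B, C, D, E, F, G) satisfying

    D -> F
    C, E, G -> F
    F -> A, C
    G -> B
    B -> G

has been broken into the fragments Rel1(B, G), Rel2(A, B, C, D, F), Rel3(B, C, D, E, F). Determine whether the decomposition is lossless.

Yes

Chase test. Columns are A, B, C, D, E, F, G; row i has aⱼ where attribute j ∈ Reli, else bᵢⱼ.
Initial tableau (one row per fragment):
  row 1: b11 a2 b13 b14 b15 b16 a7
  row 2: a1 a2 a3 a4 b25 a6 b27
  row 3: b31 a2 a3 a4 a5 a6 b37
Rows 2 and 3 agree on F; apply F→A, C and equate their A, C entries.
Rows 1 and 2 agree on B; apply B→G and equate their G entries.
Rows 1 and 3 agree on B; apply B→G and equate their G entries.
Row 3 is now all distinguished symbols — the join is lossless.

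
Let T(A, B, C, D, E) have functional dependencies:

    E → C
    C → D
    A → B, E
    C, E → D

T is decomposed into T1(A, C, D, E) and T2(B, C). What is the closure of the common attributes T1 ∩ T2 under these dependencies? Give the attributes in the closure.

T1 ∩ T2 = {C}.
C → D applies, adding D
Closure: {C, D}.

C, D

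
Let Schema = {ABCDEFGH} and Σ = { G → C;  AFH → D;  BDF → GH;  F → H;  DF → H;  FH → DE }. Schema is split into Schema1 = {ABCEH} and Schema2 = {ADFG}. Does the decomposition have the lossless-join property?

Common attributes: Schema1 ∩ Schema2 = {A}.
No dependency enlarges {A}, so (A)⁺ = {A}.
The closure contains neither all of Schema1 = {ABCEH} nor all of Schema2 = {ADFG}, so the common attributes are not a superkey of either fragment. The join is lossy.

No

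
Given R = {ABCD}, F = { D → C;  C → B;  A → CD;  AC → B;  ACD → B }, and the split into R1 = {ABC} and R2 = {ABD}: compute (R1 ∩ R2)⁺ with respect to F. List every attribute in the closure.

ABCD

R1 ∩ R2 = {AB}.
A → CD applies, adding CD
Closure: {ABCD}.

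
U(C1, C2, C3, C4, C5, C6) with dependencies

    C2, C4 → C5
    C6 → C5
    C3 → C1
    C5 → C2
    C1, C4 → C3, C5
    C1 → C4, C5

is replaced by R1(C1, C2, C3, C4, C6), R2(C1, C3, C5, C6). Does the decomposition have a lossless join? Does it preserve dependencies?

Lossless test: (C1, C3, C6)⁺ = {C1, C2, C3, C4, C5, C6}, which contains all of one fragment — lossless.
Dependency preservation: the restricted closure of {C2, C4} across the fragments never reaches {C5}, so C2, C4 → C5 cannot be enforced without a join — not preserved.

lossless but not dependency-preserving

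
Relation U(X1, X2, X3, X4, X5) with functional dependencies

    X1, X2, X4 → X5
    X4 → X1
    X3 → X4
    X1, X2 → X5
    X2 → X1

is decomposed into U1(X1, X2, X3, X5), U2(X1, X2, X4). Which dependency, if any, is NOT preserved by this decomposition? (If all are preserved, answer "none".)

X3 → X4

Check X3 → X4: no single fragment contains all of {X3, X4}, and the restricted closure of {X3} across the fragments never reaches {X4}.
X1, X2, X4 → X5 is preserved.
X4 → X1 is preserved.
X1, X2 → X5 is preserved.
X2 → X1 is preserved.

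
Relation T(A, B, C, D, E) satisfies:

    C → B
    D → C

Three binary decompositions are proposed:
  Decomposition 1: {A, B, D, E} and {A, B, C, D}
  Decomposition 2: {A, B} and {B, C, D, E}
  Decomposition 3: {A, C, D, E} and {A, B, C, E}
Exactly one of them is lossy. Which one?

Decomposition 2

Decomposition 1: common = {A, B, D}, closure = {A, B, C, D} → lossless.
Decomposition 2: common = {B}, closure = {B} → lossy.
Decomposition 3: common = {A, C, E}, closure = {A, B, C, E} → lossless.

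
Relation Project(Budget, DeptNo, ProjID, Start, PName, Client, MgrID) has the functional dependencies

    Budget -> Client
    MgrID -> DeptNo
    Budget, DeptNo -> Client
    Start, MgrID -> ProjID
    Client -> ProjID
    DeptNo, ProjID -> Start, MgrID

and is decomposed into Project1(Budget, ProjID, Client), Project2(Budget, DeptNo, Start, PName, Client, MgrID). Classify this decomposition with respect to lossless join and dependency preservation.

lossless but not dependency-preserving

Lossless test: (Budget, Client)⁺ = {Budget, ProjID, Client}, which contains all of one fragment — lossless.
Dependency preservation: the restricted closure of {Start, MgrID} across the fragments never reaches {ProjID}, so Start, MgrID → ProjID cannot be enforced without a join — not preserved.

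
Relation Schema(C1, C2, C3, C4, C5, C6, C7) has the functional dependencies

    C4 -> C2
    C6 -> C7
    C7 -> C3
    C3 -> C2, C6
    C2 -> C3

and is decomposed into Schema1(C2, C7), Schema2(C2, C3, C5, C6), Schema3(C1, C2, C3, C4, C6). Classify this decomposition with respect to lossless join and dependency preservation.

lossy but dependency-preserving

Lossless test (chase): Rows 2 and 3 agree on C6; apply C6→C7 and equate their C7 entries. Rows 1 and 2 agree on C2; apply C2→C3 and equate their C3 entries. Rows 1 and 2 agree on C3; apply C3→C2, C6 and equate their C2, C6 entries. Rows 1 and 2 agree on C6; apply C6→C7 and equate their C7 entries. No row becomes fully distinguished — the join is lossy.
Dependency preservation: C6 → C7; C7 → C3 are not contained in any single fragment, but the restricted closure of each left-hand side across the fragments still reaches the right-hand side; the remaining FDs each lie inside some fragment. All dependencies are preserved.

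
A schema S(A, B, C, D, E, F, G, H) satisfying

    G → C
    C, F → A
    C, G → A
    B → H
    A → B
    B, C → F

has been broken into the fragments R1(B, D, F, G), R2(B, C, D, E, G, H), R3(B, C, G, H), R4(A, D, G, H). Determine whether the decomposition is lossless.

Chase test. Columns are A, B, C, D, E, F, G, H; row i has aⱼ where attribute j ∈ Ri, else bᵢⱼ.
Initial tableau (one row per fragment):
  row 1: b11 a2 b13 a4 b15 a6 a7 b18
  row 2: b21 a2 a3 a4 a5 b26 a7 a8
  row 3: b31 a2 a3 b34 b35 b36 a7 a8
  row 4: a1 b42 b43 a4 b45 b46 a7 a8
Rows 1 and 2 agree on G; apply G→C and equate their C entries.
Rows 1 and 4 agree on G; apply G→C and equate their C entries.
Rows 1 and 2 agree on C, G; apply C, G→A and equate their A entries.
Rows 1 and 3 agree on C, G; apply C, G→A and equate their A entries.
Rows 1 and 4 agree on C, G; apply C, G→A and equate their A entries.
Rows 1 and 2 agree on B; apply B→H and equate their H entries.
Rows 1 and 4 agree on A; apply A→B and equate their B entries.
Rows 1 and 2 agree on B, C; apply B, C→F and equate their F entries.
Rows 1 and 3 agree on B, C; apply B, C→F and equate their F entries.
Rows 1 and 4 agree on B, C; apply B, C→F and equate their F entries.
Row 2 is now all distinguished symbols — the join is lossless.

Yes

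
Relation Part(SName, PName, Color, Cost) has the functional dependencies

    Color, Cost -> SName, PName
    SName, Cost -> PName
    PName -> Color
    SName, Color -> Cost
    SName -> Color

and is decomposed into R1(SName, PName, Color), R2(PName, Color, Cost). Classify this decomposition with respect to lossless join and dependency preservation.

Lossless test: (PName, Color)⁺ = {PName, Color}, which is a superkey of neither fragment — lossy.
Dependency preservation: the restricted closure of {Color, Cost} across the fragments never reaches {SName, PName}, so Color, Cost → SName, PName cannot be enforced without a join — not preserved.

lossy and not dependency-preserving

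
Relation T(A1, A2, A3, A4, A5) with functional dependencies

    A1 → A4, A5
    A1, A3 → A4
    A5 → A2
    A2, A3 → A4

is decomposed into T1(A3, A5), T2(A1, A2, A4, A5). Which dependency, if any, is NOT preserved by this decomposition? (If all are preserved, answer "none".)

Check A2, A3 → A4: no single fragment contains all of {A2, A3, A4}, and the restricted closure of {A2, A3} across the fragments never reaches {A4}.
A1 → A4, A5 is preserved.
A1, A3 → A4 is preserved.
A5 → A2 is preserved.

A2, A3 → A4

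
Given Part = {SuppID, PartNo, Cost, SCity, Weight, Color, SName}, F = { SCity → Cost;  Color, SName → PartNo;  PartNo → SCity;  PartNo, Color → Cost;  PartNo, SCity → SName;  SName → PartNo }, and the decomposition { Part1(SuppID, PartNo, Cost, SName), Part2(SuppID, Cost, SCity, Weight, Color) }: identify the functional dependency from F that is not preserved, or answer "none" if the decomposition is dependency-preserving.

Check PartNo → SCity: no single fragment contains all of {PartNo, SCity}, and the restricted closure of {PartNo} across the fragments never reaches {SCity}.
SCity → Cost is preserved.
Color, SName → PartNo is preserved.
PartNo, Color → Cost is preserved.
PartNo, SCity → SName is preserved.
SName → PartNo is preserved.

PartNo → SCity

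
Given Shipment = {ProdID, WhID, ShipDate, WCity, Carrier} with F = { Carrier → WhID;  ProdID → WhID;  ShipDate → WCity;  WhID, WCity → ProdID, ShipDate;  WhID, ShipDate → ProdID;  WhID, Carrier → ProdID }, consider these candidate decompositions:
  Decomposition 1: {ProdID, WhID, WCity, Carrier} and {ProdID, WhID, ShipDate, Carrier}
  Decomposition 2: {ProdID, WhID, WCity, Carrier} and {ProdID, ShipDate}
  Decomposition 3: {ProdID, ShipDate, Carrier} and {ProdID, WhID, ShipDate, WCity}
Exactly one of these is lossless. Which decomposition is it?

Decomposition 1: common = {ProdID, WhID, Carrier}, closure = {ProdID, WhID, Carrier} → lossy.
Decomposition 2: common = {ProdID}, closure = {ProdID, WhID} → lossy.
Decomposition 3: common = {ProdID, ShipDate}, closure = {ProdID, WhID, ShipDate, WCity} → lossless.

Decomposition 3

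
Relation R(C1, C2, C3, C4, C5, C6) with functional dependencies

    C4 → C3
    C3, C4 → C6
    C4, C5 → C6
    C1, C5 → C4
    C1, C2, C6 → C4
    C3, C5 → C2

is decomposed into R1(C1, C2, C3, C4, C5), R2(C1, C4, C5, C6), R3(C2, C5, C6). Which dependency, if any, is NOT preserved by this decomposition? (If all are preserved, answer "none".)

Check C1, C2, C6 → C4: no single fragment contains all of {C1, C2, C4, C6}, and the restricted closure of {C1, C2, C6} across the fragments never reaches {C4}.
C4 → C3 is preserved.
C3, C4 → C6 is preserved.
C4, C5 → C6 is preserved.
C1, C5 → C4 is preserved.
C3, C5 → C2 is preserved.

C1, C2, C6 → C4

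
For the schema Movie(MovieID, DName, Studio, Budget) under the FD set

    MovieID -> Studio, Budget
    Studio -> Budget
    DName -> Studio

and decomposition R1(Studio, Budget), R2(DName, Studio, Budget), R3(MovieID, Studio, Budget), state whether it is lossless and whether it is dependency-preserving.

lossy but dependency-preserving

Lossless test (chase): applying each FD to every pair of rows produces no changes in the tableau, so no row becomes fully distinguished — the join is lossy.
Dependency preservation: every FD's attributes lie within a single fragment, so each can be enforced locally — preserved.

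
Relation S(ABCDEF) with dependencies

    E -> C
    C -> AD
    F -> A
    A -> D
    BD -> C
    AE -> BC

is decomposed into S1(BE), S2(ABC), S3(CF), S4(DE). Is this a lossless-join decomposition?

Chase test. Columns are ABCDEF; row i has aⱼ where attribute j ∈ Si, else bᵢⱼ.
Initial tableau (one row per fragment):
  row 1: b11 a2 b13 b14 a5 b16
  row 2: a1 a2 a3 b24 b25 b26
  row 3: b31 b32 a3 b34 b35 a6
  row 4: b41 b42 b43 a4 a5 b46
Rows 1 and 4 agree on E; apply E→C and equate their C entries.
Rows 1 and 4 agree on C; apply C→AD and equate their AD entries.
Rows 2 and 3 agree on C; apply C→AD and equate their AD entries.
Rows 1 and 4 agree on AE; apply AE→BC and equate their BC entries.
No row becomes fully distinguished — the join is lossy.

No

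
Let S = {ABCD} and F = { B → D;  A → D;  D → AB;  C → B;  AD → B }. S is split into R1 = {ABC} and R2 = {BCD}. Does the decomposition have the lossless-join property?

Common attributes: R1 ∩ R2 = {BC}.
Closure of {BC}: B → D applies, adding D; D → AB applies, adding A. So (BC)⁺ = {ABCD}.
This closure contains every attribute of R1, so R1 ∩ R2 → R1. The join is lossless.

Yes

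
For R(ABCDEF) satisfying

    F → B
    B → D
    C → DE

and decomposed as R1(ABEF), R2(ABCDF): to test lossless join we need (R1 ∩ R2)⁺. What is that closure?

R1 ∩ R2 = {ABF}.
B → D applies, adding D
Closure: {ABDF}.

ABDF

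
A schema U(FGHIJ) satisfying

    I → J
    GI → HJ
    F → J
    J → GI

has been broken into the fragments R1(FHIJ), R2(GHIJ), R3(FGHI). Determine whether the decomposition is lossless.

Chase test. Columns are FGHIJ; row i has aⱼ where attribute j ∈ Ri, else bᵢⱼ.
Initial tableau (one row per fragment):
  row 1: a1 b12 a3 a4 a5
  row 2: b21 a2 a3 a4 a5
  row 3: a1 a2 a3 a4 b35
Rows 1 and 3 agree on I; apply I→J and equate their J entries.
Rows 1 and 2 agree on J; apply J→GI and equate their GI entries.
Row 1 is now all distinguished symbols — the join is lossless.

Yes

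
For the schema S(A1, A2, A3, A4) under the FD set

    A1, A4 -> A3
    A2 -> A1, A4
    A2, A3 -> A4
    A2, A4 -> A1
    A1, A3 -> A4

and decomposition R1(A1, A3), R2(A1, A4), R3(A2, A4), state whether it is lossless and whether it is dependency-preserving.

Lossless test (chase): applying each FD to every pair of rows produces no changes in the tableau, so no row becomes fully distinguished — the join is lossy.
Dependency preservation: the restricted closure of {A1, A4} across the fragments never reaches {A3}, so A1, A4 → A3 cannot be enforced without a join — not preserved.

lossy and not dependency-preserving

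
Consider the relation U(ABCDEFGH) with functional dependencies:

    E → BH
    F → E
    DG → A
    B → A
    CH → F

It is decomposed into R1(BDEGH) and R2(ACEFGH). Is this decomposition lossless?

No

Common attributes: R1 ∩ R2 = {EGH}.
Closure of {EGH}: E → BH applies, adding B; B → A applies, adding A. So (EGH)⁺ = {ABEGH}.
The closure contains neither all of R1 = {BDEGH} nor all of R2 = {ACEFGH}, so the common attributes are not a superkey of either fragment. The join is lossy.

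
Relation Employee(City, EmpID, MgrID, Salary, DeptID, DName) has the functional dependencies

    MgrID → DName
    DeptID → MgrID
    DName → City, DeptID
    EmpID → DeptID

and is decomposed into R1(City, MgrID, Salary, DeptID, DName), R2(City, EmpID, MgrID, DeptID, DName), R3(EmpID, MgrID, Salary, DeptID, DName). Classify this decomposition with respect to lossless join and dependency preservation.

lossless and dependency-preserving

Lossless test (chase): Rows 1 and 3 agree on DName; apply DName→City, DeptID and equate their City, DeptID entries. Row 3 is now all distinguished symbols — the join is lossless.
Dependency preservation: every FD's attributes lie within a single fragment, so each can be enforced locally — preserved.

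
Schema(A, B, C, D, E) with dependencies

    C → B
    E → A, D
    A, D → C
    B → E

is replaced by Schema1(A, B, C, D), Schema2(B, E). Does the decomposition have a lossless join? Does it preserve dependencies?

lossless and dependency-preserving

Lossless test: (B)⁺ = {A, B, C, D, E}, which contains all of one fragment — lossless.
Dependency preservation: E → A, D is not contained in any single fragment, but the restricted closure of its left-hand side across the fragments still reaches the right-hand side; the remaining FDs each lie inside some fragment. All dependencies are preserved.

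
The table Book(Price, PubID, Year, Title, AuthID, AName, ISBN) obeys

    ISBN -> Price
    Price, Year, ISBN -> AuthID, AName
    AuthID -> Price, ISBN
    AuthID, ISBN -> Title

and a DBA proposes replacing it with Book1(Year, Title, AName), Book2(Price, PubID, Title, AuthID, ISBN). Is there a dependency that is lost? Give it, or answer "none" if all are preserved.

Check Price, Year, ISBN → AuthID, AName: no single fragment contains all of {Price, Year, AuthID, AName, ISBN}, and the restricted closure of {Price, Year, ISBN} across the fragments never reaches {AuthID, AName}.
ISBN → Price is preserved.
AuthID → Price, ISBN is preserved.
AuthID, ISBN → Title is preserved.

Price, Year, ISBN -> AuthID, AName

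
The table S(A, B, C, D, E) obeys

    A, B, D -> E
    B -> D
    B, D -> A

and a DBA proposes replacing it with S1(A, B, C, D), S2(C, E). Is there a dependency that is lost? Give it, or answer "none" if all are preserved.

A, B, D -> E

Check A, B, D → E: no single fragment contains all of {A, B, D, E}, and the restricted closure of {A, B, D} across the fragments never reaches {E}.
B → D is preserved.
B, D → A is preserved.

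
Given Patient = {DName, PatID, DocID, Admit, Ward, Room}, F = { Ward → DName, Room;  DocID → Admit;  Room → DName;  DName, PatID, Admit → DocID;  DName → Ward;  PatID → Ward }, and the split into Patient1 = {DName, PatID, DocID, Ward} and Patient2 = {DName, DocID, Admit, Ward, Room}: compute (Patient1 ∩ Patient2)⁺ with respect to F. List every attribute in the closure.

Patient1 ∩ Patient2 = {DName, DocID, Ward}.
Ward → DName, Room applies, adding Room
DocID → Admit applies, adding Admit
Closure: {DName, DocID, Admit, Ward, Room}.

DName, DocID, Admit, Ward, Room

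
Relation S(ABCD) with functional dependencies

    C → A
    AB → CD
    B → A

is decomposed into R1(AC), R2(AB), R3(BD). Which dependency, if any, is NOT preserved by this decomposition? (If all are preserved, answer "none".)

AB → CD

Check AB → CD: no single fragment contains all of {ABCD}, and the restricted closure of {AB} across the fragments never reaches {CD}.
C → A is preserved.
B → A is preserved.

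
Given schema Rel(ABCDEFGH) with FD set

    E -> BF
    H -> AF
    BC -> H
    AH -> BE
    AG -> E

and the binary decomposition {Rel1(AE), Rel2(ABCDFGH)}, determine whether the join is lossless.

No

Common attributes: Rel1 ∩ Rel2 = {A}.
No dependency enlarges {A}, so (A)⁺ = {A}.
The closure contains neither all of Rel1 = {AE} nor all of Rel2 = {ABCDFGH}, so the common attributes are not a superkey of either fragment. The join is lossy.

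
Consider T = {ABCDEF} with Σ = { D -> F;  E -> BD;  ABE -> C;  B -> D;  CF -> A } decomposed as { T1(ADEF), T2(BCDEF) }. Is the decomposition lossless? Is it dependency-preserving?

Lossless test: (DEF)⁺ = {BDEF}, which is a superkey of neither fragment — lossy.
Dependency preservation: the restricted closure of {ABE} across the fragments never reaches {C}, so ABE → C cannot be enforced without a join — not preserved.

lossy and not dependency-preserving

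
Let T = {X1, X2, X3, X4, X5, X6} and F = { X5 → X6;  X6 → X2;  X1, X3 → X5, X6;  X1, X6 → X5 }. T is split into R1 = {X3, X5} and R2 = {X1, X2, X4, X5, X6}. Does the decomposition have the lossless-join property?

Common attributes: R1 ∩ R2 = {X5}.
Closure of {X5}: X5 → X6 applies, adding X6; X6 → X2 applies, adding X2. So (X5)⁺ = {X2, X5, X6}.
The closure contains neither all of R1 = {X3, X5} nor all of R2 = {X1, X2, X4, X5, X6}, so the common attributes are not a superkey of either fragment. The join is lossy.

No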